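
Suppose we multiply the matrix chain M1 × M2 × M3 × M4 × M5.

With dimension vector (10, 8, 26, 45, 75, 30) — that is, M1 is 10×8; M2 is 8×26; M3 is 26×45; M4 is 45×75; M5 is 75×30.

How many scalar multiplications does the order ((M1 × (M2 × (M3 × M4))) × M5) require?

(M3 × M4): 26×45 by 45×75 → 26×75, cost 26·45·75 = 87750
(M2 × (M3 × M4)): 8×26 by 26×75 → 8×75, cost 8·26·75 = 15600; cumulative 103350
(M1 × (M2 × (M3 × M4))): 10×8 by 8×75 → 10×75, cost 10·8·75 = 6000; cumulative 109350
((M1 × (M2 × (M3 × M4))) × M5): 10×75 by 75×30 → 10×30, cost 10·75·30 = 22500; cumulative 131850
Total: 131850 scalar multiplications.

131850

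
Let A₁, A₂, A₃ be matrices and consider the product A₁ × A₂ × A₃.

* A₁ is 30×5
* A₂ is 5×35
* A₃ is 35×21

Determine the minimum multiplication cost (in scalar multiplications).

Order (A₁ × (A₂ × A₃)): (A₂ × A₃): 5×35 by 35×21 → 5×21, cost 5·35·21 = 3675; (A₁ × (A₂ × A₃)): 30×5 by 5×21 → 30×21, cost 30·5·21 = 3150; cumulative 6825. Total 6825.
Order ((A₁ × A₂) × A₃): (A₁ × A₂): 30×5 by 5×35 → 30×35, cost 30·5·35 = 5250; ((A₁ × A₂) × A₃): 30×35 by 35×21 → 30×21, cost 30·35·21 = 22050; cumulative 27300. Total 27300.
Minimum: 6825.

6825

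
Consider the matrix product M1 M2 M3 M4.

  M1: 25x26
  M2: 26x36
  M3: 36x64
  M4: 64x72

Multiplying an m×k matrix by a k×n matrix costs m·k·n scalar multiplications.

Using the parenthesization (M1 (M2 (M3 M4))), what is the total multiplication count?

(M3 M4): 36×64 by 64×72 → 36×72, cost 36·64·72 = 165888
(M2 (M3 M4)): 26×36 by 36×72 → 26×72, cost 26·36·72 = 67392; cumulative 233280
(M1 (M2 (M3 M4))): 25×26 by 26×72 → 25×72, cost 25·26·72 = 46800; cumulative 280080
Total: 280080 scalar multiplications.

280080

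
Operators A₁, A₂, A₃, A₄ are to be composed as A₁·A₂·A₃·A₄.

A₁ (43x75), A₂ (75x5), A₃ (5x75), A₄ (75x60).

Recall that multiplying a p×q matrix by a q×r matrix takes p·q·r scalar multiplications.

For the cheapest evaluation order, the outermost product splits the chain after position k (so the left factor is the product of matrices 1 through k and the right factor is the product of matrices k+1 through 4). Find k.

2

Adjacent pairs: A₁A₂ = 43·75·5 = 16125; A₂A₃ = 75·5·75 = 28125; A₃A₄ = 5·75·60 = 22500.
Length 3: A₁..A₃: k=1: 0+28125+43·75·75=270000; k=2: 16125+0+43·5·75=32250 → min 32250 | A₂..A₄: k=2: 0+22500+75·5·60=45000; k=3: 28125+0+75·75·60=365625 → min 45000.
Top-level splits: k=1: (A₁..A₁)·(A₂..A₄) → 0+45000+43·75·60 = 238500; k=2: (A₁..A₂)·(A₃..A₄) → 16125+22500+43·5·60 = 51525; k=3: (A₁..A₃)·(A₄..A₄) → 32250+0+43·75·60 = 225750.
Best split is after A₂, i.e. k = 2.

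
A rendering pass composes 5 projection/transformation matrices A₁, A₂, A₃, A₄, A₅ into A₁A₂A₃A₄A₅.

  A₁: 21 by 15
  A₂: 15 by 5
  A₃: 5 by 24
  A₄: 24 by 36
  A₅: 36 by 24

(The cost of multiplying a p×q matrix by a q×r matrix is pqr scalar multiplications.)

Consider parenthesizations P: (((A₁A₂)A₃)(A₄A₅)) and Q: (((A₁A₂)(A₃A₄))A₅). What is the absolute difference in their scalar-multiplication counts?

Order P = (((A₁A₂)A₃)(A₄A₅)): (A₁A₂): 21×15 by 15×5 → 21×5, cost 21·15·5 = 1575; ((A₁A₂)A₃): 21×5 by 5×24 → 21×24, cost 21·5·24 = 2520; cumulative 4095; (A₄A₅): 24×36 by 36×24 → 24×24, cost 24·36·24 = 20736; (((A₁A₂)A₃)(A₄A₅)): 21×24 by 24×24 → 21×24, cost 21·24·24 = 12096; cumulative 36927. Total 36927.
Order Q = (((A₁A₂)(A₃A₄))A₅): (A₁A₂): 21×15 by 15×5 → 21×5, cost 21·15·5 = 1575; (A₃A₄): 5×24 by 24×36 → 5×36, cost 5·24·36 = 4320; ((A₁A₂)(A₃A₄)): 21×5 by 5×36 → 21×36, cost 21·5·36 = 3780; cumulative 9675; (((A₁A₂)(A₃A₄))A₅): 21×36 by 36×24 → 21×24, cost 21·36·24 = 18144; cumulative 27819. Total 27819.
Difference: |36927 − 27819| = 9108.

9108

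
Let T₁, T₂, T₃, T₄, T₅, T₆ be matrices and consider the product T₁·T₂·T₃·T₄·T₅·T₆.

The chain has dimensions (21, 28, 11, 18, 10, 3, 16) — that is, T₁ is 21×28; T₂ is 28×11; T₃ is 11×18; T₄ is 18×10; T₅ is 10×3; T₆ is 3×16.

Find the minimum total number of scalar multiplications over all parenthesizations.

4830

Adjacent pairs: T₁T₂ = 21·28·11 = 6468; T₂T₃ = 28·11·18 = 5544; T₃T₄ = 11·18·10 = 1980; T₄T₅ = 18·10·3 = 540; T₅T₆ = 10·3·16 = 480.
Length 3: T₁..T₃: k=1: 0+5544+21·28·18=16128; k=2: 6468+0+21·11·18=10626 → min 10626 | T₂..T₄: k=2: 0+1980+28·11·10=5060; k=3: 5544+0+28·18·10=10584 → min 5060 | T₃..T₅: k=3: 0+540+11·18·3=1134; k=4: 1980+0+11·10·3=2310 → min 1134 | T₄..T₆: k=4: 0+480+18·10·16=3360; k=5: 540+0+18·3·16=1404 → min 1404.
Length 4: T₁..T₄: k=1: 0+5060+21·28·10=10940; k=2: 6468+1980+21·11·10=10758; k=3: 10626+0+21·18·10=14406 → min 10758 | T₂..T₅: k=2: 0+1134+28·11·3=2058; k=3: 5544+540+28·18·3=7596; k=4: 5060+0+28·10·3=5900 → min 2058 | T₃..T₆: k=3: 0+1404+11·18·16=4572; k=4: 1980+480+11·10·16=4220; k=5: 1134+0+11·3·16=1662 → min 1662.
Length 5: T₁..T₅: k=1: 0+2058+21·28·3=3822; k=2: 6468+1134+21·11·3=8295; k=3: 10626+540+21·18·3=12300; k=4: 10758+0+21·10·3=11388 → min 3822 | T₂..T₆: k=2: 0+1662+28·11·16=6590; k=3: 5544+1404+28·18·16=15012; k=4: 5060+480+28·10·16=10020; k=5: 2058+0+28·3·16=3402 → min 3402.
Length 6: T₁..T₆: k=1: 0+3402+21·28·16=12810; k=2: 6468+1662+21·11·16=11826; k=3: 10626+1404+21·18·16=18078; k=4: 10758+480+21·10·16=14598; k=5: 3822+0+21·3·16=4830 → min 4830.
Optimal order: ((T₁·(T₂·(T₃·(T₄·T₅))))·T₆) with cost 4830.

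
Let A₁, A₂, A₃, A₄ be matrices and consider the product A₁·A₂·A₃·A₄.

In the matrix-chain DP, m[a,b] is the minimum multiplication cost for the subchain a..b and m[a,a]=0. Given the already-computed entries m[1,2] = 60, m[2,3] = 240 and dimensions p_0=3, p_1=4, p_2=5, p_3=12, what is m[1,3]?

m[1,3] = min over k∈[1,2] of m[1,k]+m[k+1,3]+p_{0}·p_k·p_{3}.
k=1: 0 + 240 + 3·4·12 = 384; k=2: 60 + 0 + 3·5·12 = 240.
Minimum: 240 at k=2.

240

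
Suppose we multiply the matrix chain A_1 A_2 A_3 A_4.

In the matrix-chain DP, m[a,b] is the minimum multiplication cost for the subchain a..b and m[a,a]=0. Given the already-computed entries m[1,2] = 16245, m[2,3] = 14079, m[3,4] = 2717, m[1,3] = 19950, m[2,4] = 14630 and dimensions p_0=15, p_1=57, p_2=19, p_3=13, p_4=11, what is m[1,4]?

22095

m[1,4] = min over k∈[1,3] of m[1,k]+m[k+1,4]+p_{0}·p_k·p_{4}.
k=1: 0 + 14630 + 15·57·11 = 24035; k=2: 16245 + 2717 + 15·19·11 = 22097; k=3: 19950 + 0 + 15·13·11 = 22095.
Minimum: 22095 at k=3.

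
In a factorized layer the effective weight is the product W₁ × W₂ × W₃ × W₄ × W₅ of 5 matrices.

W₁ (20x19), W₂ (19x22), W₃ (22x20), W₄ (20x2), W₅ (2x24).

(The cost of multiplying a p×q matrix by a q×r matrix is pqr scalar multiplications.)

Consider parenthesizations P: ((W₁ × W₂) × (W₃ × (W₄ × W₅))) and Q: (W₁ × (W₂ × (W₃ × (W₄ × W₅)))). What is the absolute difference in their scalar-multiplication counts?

232

Order P = ((W₁ × W₂) × (W₃ × (W₄ × W₅))): (W₁ × W₂): 20×19 by 19×22 → 20×22, cost 20·19·22 = 8360; (W₄ × W₅): 20×2 by 2×24 → 20×24, cost 20·2·24 = 960; (W₃ × (W₄ × W₅)): 22×20 by 20×24 → 22×24, cost 22·20·24 = 10560; cumulative 11520; ((W₁ × W₂) × (W₃ × (W₄ × W₅))): 20×22 by 22×24 → 20×24, cost 20·22·24 = 10560; cumulative 30440. Total 30440.
Order Q = (W₁ × (W₂ × (W₃ × (W₄ × W₅)))): (W₄ × W₅): 20×2 by 2×24 → 20×24, cost 20·2·24 = 960; (W₃ × (W₄ × W₅)): 22×20 by 20×24 → 22×24, cost 22·20·24 = 10560; cumulative 11520; (W₂ × (W₃ × (W₄ × W₅))): 19×22 by 22×24 → 19×24, cost 19·22·24 = 10032; cumulative 21552; (W₁ × (W₂ × (W₃ × (W₄ × W₅)))): 20×19 by 19×24 → 20×24, cost 20·19·24 = 9120; cumulative 30672. Total 30672.
Difference: |30440 − 30672| = 232.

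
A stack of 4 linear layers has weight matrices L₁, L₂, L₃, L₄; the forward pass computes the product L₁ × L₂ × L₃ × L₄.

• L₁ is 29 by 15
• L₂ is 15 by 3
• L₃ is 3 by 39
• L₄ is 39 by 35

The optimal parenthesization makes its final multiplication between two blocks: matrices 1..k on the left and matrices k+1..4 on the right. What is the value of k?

2

Adjacent pairs: L₁L₂ = 29·15·3 = 1305; L₂L₃ = 15·3·39 = 1755; L₃L₄ = 3·39·35 = 4095.
Length 3: L₁..L₃: k=1: 0+1755+29·15·39=18720; k=2: 1305+0+29·3·39=4698 → min 4698 | L₂..L₄: k=2: 0+4095+15·3·35=5670; k=3: 1755+0+15·39·35=22230 → min 5670.
Top-level splits: k=1: (L₁..L₁)·(L₂..L₄) → 0+5670+29·15·35 = 20895; k=2: (L₁..L₂)·(L₃..L₄) → 1305+4095+29·3·35 = 8445; k=3: (L₁..L₃)·(L₄..L₄) → 4698+0+29·39·35 = 44283.
Best split is after L₂, i.e. k = 2.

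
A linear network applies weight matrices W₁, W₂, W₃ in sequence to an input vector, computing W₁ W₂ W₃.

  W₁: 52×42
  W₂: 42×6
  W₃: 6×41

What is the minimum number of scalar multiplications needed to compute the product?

25896

Order (W₁ (W₂ W₃)): (W₂ W₃): 42×6 by 6×41 → 42×41, cost 42·6·41 = 10332; (W₁ (W₂ W₃)): 52×42 by 42×41 → 52×41, cost 52·42·41 = 89544; cumulative 99876. Total 99876.
Order ((W₁ W₂) W₃): (W₁ W₂): 52×42 by 42×6 → 52×6, cost 52·42·6 = 13104; ((W₁ W₂) W₃): 52×6 by 6×41 → 52×41, cost 52·6·41 = 12792; cumulative 25896. Total 25896.
Minimum: 25896.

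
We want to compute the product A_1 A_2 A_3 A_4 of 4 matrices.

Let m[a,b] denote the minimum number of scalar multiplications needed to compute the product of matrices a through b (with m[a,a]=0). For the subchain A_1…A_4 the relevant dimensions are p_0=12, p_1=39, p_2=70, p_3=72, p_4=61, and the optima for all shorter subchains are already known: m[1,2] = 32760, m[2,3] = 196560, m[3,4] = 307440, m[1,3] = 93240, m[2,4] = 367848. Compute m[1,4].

m[1,4] = min over k∈[1,3] of m[1,k]+m[k+1,4]+p_{0}·p_k·p_{4}.
k=1: 0 + 367848 + 12·39·61 = 396396; k=2: 32760 + 307440 + 12·70·61 = 391440; k=3: 93240 + 0 + 12·72·61 = 145944.
Minimum: 145944 at k=3.

145944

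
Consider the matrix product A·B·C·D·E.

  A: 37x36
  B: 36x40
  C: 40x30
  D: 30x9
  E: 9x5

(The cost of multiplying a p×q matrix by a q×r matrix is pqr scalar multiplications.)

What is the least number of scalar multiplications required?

21210

Adjacent pairs: AB = 37·36·40 = 53280; BC = 36·40·30 = 43200; CD = 40·30·9 = 10800; DE = 30·9·5 = 1350.
Length 3: A..C: k=1: 0+43200+37·36·30=83160; k=2: 53280+0+37·40·30=97680 → min 83160 | B..D: k=2: 0+10800+36·40·9=23760; k=3: 43200+0+36·30·9=52920 → min 23760 | C..E: k=3: 0+1350+40·30·5=7350; k=4: 10800+0+40·9·5=12600 → min 7350.
Length 4: A..D: k=1: 0+23760+37·36·9=35748; k=2: 53280+10800+37·40·9=77400; k=3: 83160+0+37·30·9=93150 → min 35748 | B..E: k=2: 0+7350+36·40·5=14550; k=3: 43200+1350+36·30·5=49950; k=4: 23760+0+36·9·5=25380 → min 14550.
Length 5: A..E: k=1: 0+14550+37·36·5=21210; k=2: 53280+7350+37·40·5=68030; k=3: 83160+1350+37·30·5=90060; k=4: 35748+0+37·9·5=37413 → min 21210.
Optimal order: (A·(B·(C·(D·E)))) with cost 21210.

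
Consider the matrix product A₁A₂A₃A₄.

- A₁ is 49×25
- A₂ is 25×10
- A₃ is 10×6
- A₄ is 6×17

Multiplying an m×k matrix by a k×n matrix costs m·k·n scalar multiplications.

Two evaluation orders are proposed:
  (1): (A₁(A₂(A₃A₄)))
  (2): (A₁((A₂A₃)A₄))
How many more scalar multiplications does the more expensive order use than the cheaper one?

1220

Order (1) = (A₁(A₂(A₃A₄))): (A₃A₄): 10×6 by 6×17 → 10×17, cost 10·6·17 = 1020; (A₂(A₃A₄)): 25×10 by 10×17 → 25×17, cost 25·10·17 = 4250; cumulative 5270; (A₁(A₂(A₃A₄))): 49×25 by 25×17 → 49×17, cost 49·25·17 = 20825; cumulative 26095. Total 26095.
Order (2) = (A₁((A₂A₃)A₄)): (A₂A₃): 25×10 by 10×6 → 25×6, cost 25·10·6 = 1500; ((A₂A₃)A₄): 25×6 by 6×17 → 25×17, cost 25·6·17 = 2550; cumulative 4050; (A₁((A₂A₃)A₄)): 49×25 by 25×17 → 49×17, cost 49·25·17 = 20825; cumulative 24875. Total 24875.
Difference: |26095 − 24875| = 1220.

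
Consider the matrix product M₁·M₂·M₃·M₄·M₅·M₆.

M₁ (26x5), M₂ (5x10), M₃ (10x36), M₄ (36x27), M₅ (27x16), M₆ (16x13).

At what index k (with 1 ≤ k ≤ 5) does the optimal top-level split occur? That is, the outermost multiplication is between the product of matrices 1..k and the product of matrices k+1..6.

Adjacent pairs: M₁M₂ = 26·5·10 = 1300; M₂M₃ = 5·10·36 = 1800; M₃M₄ = 10·36·27 = 9720; M₄M₅ = 36·27·16 = 15552; M₅M₆ = 27·16·13 = 5616.
Length 3: M₁..M₃: k=1: 0+1800+26·5·36=6480; k=2: 1300+0+26·10·36=10660 → min 6480 | M₂..M₄: k=2: 0+9720+5·10·27=11070; k=3: 1800+0+5·36·27=6660 → min 6660 | M₃..M₅: k=3: 0+15552+10·36·16=21312; k=4: 9720+0+10·27·16=14040 → min 14040 | M₄..M₆: k=4: 0+5616+36·27·13=18252; k=5: 15552+0+36·16·13=23040 → min 18252.
Length 4: M₁..M₄: k=1: 0+6660+26·5·27=10170; k=2: 1300+9720+26·10·27=18040; k=3: 6480+0+26·36·27=31752 → min 10170 | M₂..M₅: k=2: 0+14040+5·10·16=14840; k=3: 1800+15552+5·36·16=20232; k=4: 6660+0+5·27·16=8820 → min 8820 | M₃..M₆: k=3: 0+18252+10·36·13=22932; k=4: 9720+5616+10·27·13=18846; k=5: 14040+0+10·16·13=16120 → min 16120.
Length 5: M₁..M₅: k=1: 0+8820+26·5·16=10900; k=2: 1300+14040+26·10·16=19500; k=3: 6480+15552+26·36·16=37008; k=4: 10170+0+26·27·16=21402 → min 10900 | M₂..M₆: k=2: 0+16120+5·10·13=16770; k=3: 1800+18252+5·36·13=22392; k=4: 6660+5616+5·27·13=14031; k=5: 8820+0+5·16·13=9860 → min 9860.
Top-level splits: k=1: (M₁..M₁)·(M₂..M₆) → 0+9860+26·5·13 = 11550; k=2: (M₁..M₂)·(M₃..M₆) → 1300+16120+26·10·13 = 20800; k=3: (M₁..M₃)·(M₄..M₆) → 6480+18252+26·36·13 = 36900; k=4: (M₁..M₄)·(M₅..M₆) → 10170+5616+26·27·13 = 24912; k=5: (M₁..M₅)·(M₆..M₆) → 10900+0+26·16·13 = 16308.
Best split is after M₁, i.e. k = 1.

1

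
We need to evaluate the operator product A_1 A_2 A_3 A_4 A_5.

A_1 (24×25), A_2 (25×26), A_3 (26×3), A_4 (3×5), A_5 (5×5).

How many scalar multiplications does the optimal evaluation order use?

Adjacent pairs: A_1A_2 = 24·25·26 = 15600; A_2A_3 = 25·26·3 = 1950; A_3A_4 = 26·3·5 = 390; A_4A_5 = 3·5·5 = 75.
Length 3: A_1..A_3: k=1: 0+1950+24·25·3=3750; k=2: 15600+0+24·26·3=17472 → min 3750 | A_2..A_4: k=2: 0+390+25·26·5=3640; k=3: 1950+0+25·3·5=2325 → min 2325 | A_3..A_5: k=3: 0+75+26·3·5=465; k=4: 390+0+26·5·5=1040 → min 465.
Length 4: A_1..A_4: k=1: 0+2325+24·25·5=5325; k=2: 15600+390+24·26·5=19110; k=3: 3750+0+24·3·5=4110 → min 4110 | A_2..A_5: k=2: 0+465+25·26·5=3715; k=3: 1950+75+25·3·5=2400; k=4: 2325+0+25·5·5=2950 → min 2400.
Length 5: A_1..A_5: k=1: 0+2400+24·25·5=5400; k=2: 15600+465+24·26·5=19185; k=3: 3750+75+24·3·5=4185; k=4: 4110+0+24·5·5=4710 → min 4185.
Optimal order: ((A_1 (A_2 A_3)) (A_4 A_5)) with cost 4185.

4185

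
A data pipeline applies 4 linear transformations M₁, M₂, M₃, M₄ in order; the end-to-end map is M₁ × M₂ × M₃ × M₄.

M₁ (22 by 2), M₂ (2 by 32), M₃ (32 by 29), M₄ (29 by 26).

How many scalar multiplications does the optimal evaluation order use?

4508

Adjacent pairs: M₁M₂ = 22·2·32 = 1408; M₂M₃ = 2·32·29 = 1856; M₃M₄ = 32·29·26 = 24128.
Length 3: M₁..M₃: k=1: 0+1856+22·2·29=3132; k=2: 1408+0+22·32·29=21824 → min 3132 | M₂..M₄: k=2: 0+24128+2·32·26=25792; k=3: 1856+0+2·29·26=3364 → min 3364.
Length 4: M₁..M₄: k=1: 0+3364+22·2·26=4508; k=2: 1408+24128+22·32·26=43840; k=3: 3132+0+22·29·26=19720 → min 4508.
Optimal order: (M₁ × ((M₂ × M₃) × M₄)) with cost 4508.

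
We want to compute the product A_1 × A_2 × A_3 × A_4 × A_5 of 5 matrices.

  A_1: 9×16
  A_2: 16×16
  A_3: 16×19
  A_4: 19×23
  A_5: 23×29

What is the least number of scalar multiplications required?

14976

Adjacent pairs: A_1A_2 = 9·16·16 = 2304; A_2A_3 = 16·16·19 = 4864; A_3A_4 = 16·19·23 = 6992; A_4A_5 = 19·23·29 = 12673.
Length 3: A_1..A_3: k=1: 0+4864+9·16·19=7600; k=2: 2304+0+9·16·19=5040 → min 5040 | A_2..A_4: k=2: 0+6992+16·16·23=12880; k=3: 4864+0+16·19·23=11856 → min 11856 | A_3..A_5: k=3: 0+12673+16·19·29=21489; k=4: 6992+0+16·23·29=17664 → min 17664.
Length 4: A_1..A_4: k=1: 0+11856+9·16·23=15168; k=2: 2304+6992+9·16·23=12608; k=3: 5040+0+9·19·23=8973 → min 8973 | A_2..A_5: k=2: 0+17664+16·16·29=25088; k=3: 4864+12673+16·19·29=26353; k=4: 11856+0+16·23·29=22528 → min 22528.
Length 5: A_1..A_5: k=1: 0+22528+9·16·29=26704; k=2: 2304+17664+9·16·29=24144; k=3: 5040+12673+9·19·29=22672; k=4: 8973+0+9·23·29=14976 → min 14976.
Optimal order: ((((A_1 × A_2) × A_3) × A_4) × A_5) with cost 14976.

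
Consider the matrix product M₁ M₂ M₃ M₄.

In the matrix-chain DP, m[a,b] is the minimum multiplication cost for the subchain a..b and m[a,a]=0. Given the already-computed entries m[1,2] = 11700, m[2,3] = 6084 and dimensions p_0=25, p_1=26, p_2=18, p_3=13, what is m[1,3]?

m[1,3] = min over k∈[1,2] of m[1,k]+m[k+1,3]+p_{0}·p_k·p_{3}.
k=1: 0 + 6084 + 25·26·13 = 14534; k=2: 11700 + 0 + 25·18·13 = 17550.
Minimum: 14534 at k=1.

14534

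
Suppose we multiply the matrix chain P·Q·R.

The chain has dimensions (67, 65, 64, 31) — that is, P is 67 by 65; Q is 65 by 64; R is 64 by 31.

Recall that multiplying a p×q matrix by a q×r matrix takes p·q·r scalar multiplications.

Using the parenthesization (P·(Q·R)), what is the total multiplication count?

263965

(Q·R): 65×64 by 64×31 → 65×31, cost 65·64·31 = 128960
(P·(Q·R)): 67×65 by 65×31 → 67×31, cost 67·65·31 = 135005; cumulative 263965
Total: 263965 scalar multiplications.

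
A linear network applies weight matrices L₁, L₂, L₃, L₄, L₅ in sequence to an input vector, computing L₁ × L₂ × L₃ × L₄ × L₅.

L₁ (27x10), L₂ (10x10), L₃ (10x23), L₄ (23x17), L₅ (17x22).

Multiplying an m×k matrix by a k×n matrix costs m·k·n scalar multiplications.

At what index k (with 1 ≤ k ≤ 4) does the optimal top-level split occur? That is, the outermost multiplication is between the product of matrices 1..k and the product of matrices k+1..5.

1

Adjacent pairs: L₁L₂ = 27·10·10 = 2700; L₂L₃ = 10·10·23 = 2300; L₃L₄ = 10·23·17 = 3910; L₄L₅ = 23·17·22 = 8602.
Length 3: L₁..L₃: k=1: 0+2300+27·10·23=8510; k=2: 2700+0+27·10·23=8910 → min 8510 | L₂..L₄: k=2: 0+3910+10·10·17=5610; k=3: 2300+0+10·23·17=6210 → min 5610 | L₃..L₅: k=3: 0+8602+10·23·22=13662; k=4: 3910+0+10·17·22=7650 → min 7650.
Length 4: L₁..L₄: k=1: 0+5610+27·10·17=10200; k=2: 2700+3910+27·10·17=11200; k=3: 8510+0+27·23·17=19067 → min 10200 | L₂..L₅: k=2: 0+7650+10·10·22=9850; k=3: 2300+8602+10·23·22=15962; k=4: 5610+0+10·17·22=9350 → min 9350.
Top-level splits: k=1: (L₁..L₁)·(L₂..L₅) → 0+9350+27·10·22 = 15290; k=2: (L₁..L₂)·(L₃..L₅) → 2700+7650+27·10·22 = 16290; k=3: (L₁..L₃)·(L₄..L₅) → 8510+8602+27·23·22 = 30774; k=4: (L₁..L₄)·(L₅..L₅) → 10200+0+27·17·22 = 20298.
Best split is after L₁, i.e. k = 1.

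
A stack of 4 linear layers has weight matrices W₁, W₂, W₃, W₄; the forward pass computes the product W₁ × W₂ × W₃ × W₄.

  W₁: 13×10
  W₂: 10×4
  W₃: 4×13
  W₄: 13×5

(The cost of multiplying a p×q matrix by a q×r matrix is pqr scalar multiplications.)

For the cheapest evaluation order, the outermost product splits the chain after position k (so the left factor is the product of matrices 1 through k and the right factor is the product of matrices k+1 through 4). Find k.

Adjacent pairs: W₁W₂ = 13·10·4 = 520; W₂W₃ = 10·4·13 = 520; W₃W₄ = 4·13·5 = 260.
Length 3: W₁..W₃: k=1: 0+520+13·10·13=2210; k=2: 520+0+13·4·13=1196 → min 1196 | W₂..W₄: k=2: 0+260+10·4·5=460; k=3: 520+0+10·13·5=1170 → min 460.
Top-level splits: k=1: (W₁..W₁)·(W₂..W₄) → 0+460+13·10·5 = 1110; k=2: (W₁..W₂)·(W₃..W₄) → 520+260+13·4·5 = 1040; k=3: (W₁..W₃)·(W₄..W₄) → 1196+0+13·13·5 = 2041.
Best split is after W₂, i.e. k = 2.

2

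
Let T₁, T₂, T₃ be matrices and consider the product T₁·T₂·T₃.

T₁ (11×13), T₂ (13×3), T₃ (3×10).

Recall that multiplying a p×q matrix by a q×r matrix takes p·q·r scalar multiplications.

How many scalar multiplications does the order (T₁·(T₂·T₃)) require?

(T₂·T₃): 13×3 by 3×10 → 13×10, cost 13·3·10 = 390
(T₁·(T₂·T₃)): 11×13 by 13×10 → 11×10, cost 11·13·10 = 1430; cumulative 1820
Total: 1820 scalar multiplications.

1820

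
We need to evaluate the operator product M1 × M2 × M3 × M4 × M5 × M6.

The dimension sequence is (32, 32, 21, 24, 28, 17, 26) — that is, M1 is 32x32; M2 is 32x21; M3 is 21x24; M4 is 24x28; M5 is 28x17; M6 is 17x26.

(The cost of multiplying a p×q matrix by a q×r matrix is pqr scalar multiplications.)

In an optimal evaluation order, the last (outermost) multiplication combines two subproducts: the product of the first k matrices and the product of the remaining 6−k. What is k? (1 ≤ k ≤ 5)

Adjacent pairs: M1M2 = 32·32·21 = 21504; M2M3 = 32·21·24 = 16128; M3M4 = 21·24·28 = 14112; M4M5 = 24·28·17 = 11424; M5M6 = 28·17·26 = 12376.
Length 3: M1..M3: k=1: 0+16128+32·32·24=40704; k=2: 21504+0+32·21·24=37632 → min 37632 | M2..M4: k=2: 0+14112+32·21·28=32928; k=3: 16128+0+32·24·28=37632 → min 32928 | M3..M5: k=3: 0+11424+21·24·17=19992; k=4: 14112+0+21·28·17=24108 → min 19992 | M4..M6: k=4: 0+12376+24·28·26=29848; k=5: 11424+0+24·17·26=22032 → min 22032.
Length 4: M1..M4: k=1: 0+32928+32·32·28=61600; k=2: 21504+14112+32·21·28=54432; k=3: 37632+0+32·24·28=59136 → min 54432 | M2..M5: k=2: 0+19992+32·21·17=31416; k=3: 16128+11424+32·24·17=40608; k=4: 32928+0+32·28·17=48160 → min 31416 | M3..M6: k=3: 0+22032+21·24·26=35136; k=4: 14112+12376+21·28·26=41776; k=5: 19992+0+21·17·26=29274 → min 29274.
Length 5: M1..M5: k=1: 0+31416+32·32·17=48824; k=2: 21504+19992+32·21·17=52920; k=3: 37632+11424+32·24·17=62112; k=4: 54432+0+32·28·17=69664 → min 48824 | M2..M6: k=2: 0+29274+32·21·26=46746; k=3: 16128+22032+32·24·26=58128; k=4: 32928+12376+32·28·26=68600; k=5: 31416+0+32·17·26=45560 → min 45560.
Top-level splits: k=1: (M1..M1)·(M2..M6) → 0+45560+32·32·26 = 72184; k=2: (M1..M2)·(M3..M6) → 21504+29274+32·21·26 = 68250; k=3: (M1..M3)·(M4..M6) → 37632+22032+32·24·26 = 79632; k=4: (M1..M4)·(M5..M6) → 54432+12376+32·28·26 = 90104; k=5: (M1..M5)·(M6..M6) → 48824+0+32·17·26 = 62968.
Best split is after M5, i.e. k = 5.

5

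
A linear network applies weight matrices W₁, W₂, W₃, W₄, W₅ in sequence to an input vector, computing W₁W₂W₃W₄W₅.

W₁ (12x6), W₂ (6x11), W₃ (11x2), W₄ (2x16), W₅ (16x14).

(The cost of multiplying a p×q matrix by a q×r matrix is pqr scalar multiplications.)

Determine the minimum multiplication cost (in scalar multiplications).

Adjacent pairs: W₁W₂ = 12·6·11 = 792; W₂W₃ = 6·11·2 = 132; W₃W₄ = 11·2·16 = 352; W₄W₅ = 2·16·14 = 448.
Length 3: W₁..W₃: k=1: 0+132+12·6·2=276; k=2: 792+0+12·11·2=1056 → min 276 | W₂..W₄: k=2: 0+352+6·11·16=1408; k=3: 132+0+6·2·16=324 → min 324 | W₃..W₅: k=3: 0+448+11·2·14=756; k=4: 352+0+11·16·14=2816 → min 756.
Length 4: W₁..W₄: k=1: 0+324+12·6·16=1476; k=2: 792+352+12·11·16=3256; k=3: 276+0+12·2·16=660 → min 660 | W₂..W₅: k=2: 0+756+6·11·14=1680; k=3: 132+448+6·2·14=748; k=4: 324+0+6·16·14=1668 → min 748.
Length 5: W₁..W₅: k=1: 0+748+12·6·14=1756; k=2: 792+756+12·11·14=3396; k=3: 276+448+12·2·14=1060; k=4: 660+0+12·16·14=3348 → min 1060.
Optimal order: ((W₁(W₂W₃))(W₄W₅)) with cost 1060.

1060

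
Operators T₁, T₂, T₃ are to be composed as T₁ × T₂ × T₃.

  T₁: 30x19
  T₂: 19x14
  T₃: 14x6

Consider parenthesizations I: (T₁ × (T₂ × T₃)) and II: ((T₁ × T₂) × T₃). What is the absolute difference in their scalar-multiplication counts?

5484

Order I = (T₁ × (T₂ × T₃)): (T₂ × T₃): 19×14 by 14×6 → 19×6, cost 19·14·6 = 1596; (T₁ × (T₂ × T₃)): 30×19 by 19×6 → 30×6, cost 30·19·6 = 3420; cumulative 5016. Total 5016.
Order II = ((T₁ × T₂) × T₃): (T₁ × T₂): 30×19 by 19×14 → 30×14, cost 30·19·14 = 7980; ((T₁ × T₂) × T₃): 30×14 by 14×6 → 30×6, cost 30·14·6 = 2520; cumulative 10500. Total 10500.
Difference: |5016 − 10500| = 5484.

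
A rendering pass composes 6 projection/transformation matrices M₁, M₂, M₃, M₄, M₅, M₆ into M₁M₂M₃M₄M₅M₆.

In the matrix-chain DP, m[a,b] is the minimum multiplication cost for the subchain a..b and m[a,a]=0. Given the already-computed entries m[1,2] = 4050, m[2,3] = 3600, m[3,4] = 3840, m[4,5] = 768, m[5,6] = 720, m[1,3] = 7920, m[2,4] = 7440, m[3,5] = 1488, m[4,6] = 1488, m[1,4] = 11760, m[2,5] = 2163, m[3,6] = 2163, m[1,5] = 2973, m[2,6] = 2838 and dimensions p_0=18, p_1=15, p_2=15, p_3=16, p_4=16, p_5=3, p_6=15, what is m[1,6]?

3783

m[1,6] = min over k∈[1,5] of m[1,k]+m[k+1,6]+p_{0}·p_k·p_{6}.
k=1: 0 + 2838 + 18·15·15 = 6888; k=2: 4050 + 2163 + 18·15·15 = 10263; k=3: 7920 + 1488 + 18·16·15 = 13728; k=4: 11760 + 720 + 18·16·15 = 16800; k=5: 2973 + 0 + 18·3·15 = 3783.
Minimum: 3783 at k=5.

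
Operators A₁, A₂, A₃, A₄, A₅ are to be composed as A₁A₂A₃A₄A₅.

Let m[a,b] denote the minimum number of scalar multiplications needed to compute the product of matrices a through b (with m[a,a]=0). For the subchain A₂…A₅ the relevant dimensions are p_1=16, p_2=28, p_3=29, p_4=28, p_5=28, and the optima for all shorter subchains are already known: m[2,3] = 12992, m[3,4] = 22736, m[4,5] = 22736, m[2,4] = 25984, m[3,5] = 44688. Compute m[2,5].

38528

m[2,5] = min over k∈[2,4] of m[2,k]+m[k+1,5]+p_{1}·p_k·p_{5}.
k=2: 0 + 44688 + 16·28·28 = 57232; k=3: 12992 + 22736 + 16·29·28 = 48720; k=4: 25984 + 0 + 16·28·28 = 38528.
Minimum: 38528 at k=4.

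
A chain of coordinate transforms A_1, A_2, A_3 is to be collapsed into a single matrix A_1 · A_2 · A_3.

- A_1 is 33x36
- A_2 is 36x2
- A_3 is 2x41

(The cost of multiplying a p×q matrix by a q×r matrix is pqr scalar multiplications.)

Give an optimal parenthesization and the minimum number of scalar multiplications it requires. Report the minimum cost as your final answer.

5082

(A_1 · (A_2 · A_3)): cost 51660.
((A_1 · A_2) · A_3): cost 5082.
Optimal: ((A_1 · A_2) · A_3) with cost 5082.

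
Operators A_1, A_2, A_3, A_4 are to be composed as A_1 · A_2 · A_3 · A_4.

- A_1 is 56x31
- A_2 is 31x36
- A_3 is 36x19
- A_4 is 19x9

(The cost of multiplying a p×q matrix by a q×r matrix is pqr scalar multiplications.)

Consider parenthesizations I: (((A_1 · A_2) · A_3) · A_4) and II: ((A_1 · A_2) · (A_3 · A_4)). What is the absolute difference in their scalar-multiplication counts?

23580

Order I = (((A_1 · A_2) · A_3) · A_4): (A_1 · A_2): 56×31 by 31×36 → 56×36, cost 56·31·36 = 62496; ((A_1 · A_2) · A_3): 56×36 by 36×19 → 56×19, cost 56·36·19 = 38304; cumulative 100800; (((A_1 · A_2) · A_3) · A_4): 56×19 by 19×9 → 56×9, cost 56·19·9 = 9576; cumulative 110376. Total 110376.
Order II = ((A_1 · A_2) · (A_3 · A_4)): (A_1 · A_2): 56×31 by 31×36 → 56×36, cost 56·31·36 = 62496; (A_3 · A_4): 36×19 by 19×9 → 36×9, cost 36·19·9 = 6156; ((A_1 · A_2) · (A_3 · A_4)): 56×36 by 36×9 → 56×9, cost 56·36·9 = 18144; cumulative 86796. Total 86796.
Difference: |110376 − 86796| = 23580.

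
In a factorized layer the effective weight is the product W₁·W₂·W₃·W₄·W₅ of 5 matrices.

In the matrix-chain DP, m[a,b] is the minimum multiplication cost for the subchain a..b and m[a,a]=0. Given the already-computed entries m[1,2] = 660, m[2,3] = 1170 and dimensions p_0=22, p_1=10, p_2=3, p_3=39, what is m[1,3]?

3234

m[1,3] = min over k∈[1,2] of m[1,k]+m[k+1,3]+p_{0}·p_k·p_{3}.
k=1: 0 + 1170 + 22·10·39 = 9750; k=2: 660 + 0 + 22·3·39 = 3234.
Minimum: 3234 at k=2.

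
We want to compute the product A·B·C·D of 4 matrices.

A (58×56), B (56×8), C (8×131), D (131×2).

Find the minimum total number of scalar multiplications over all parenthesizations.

Adjacent pairs: AB = 58·56·8 = 25984; BC = 56·8·131 = 58688; CD = 8·131·2 = 2096.
Length 3: A..C: k=1: 0+58688+58·56·131=484176; k=2: 25984+0+58·8·131=86768 → min 86768 | B..D: k=2: 0+2096+56·8·2=2992; k=3: 58688+0+56·131·2=73360 → min 2992.
Length 4: A..D: k=1: 0+2992+58·56·2=9488; k=2: 25984+2096+58·8·2=29008; k=3: 86768+0+58·131·2=101964 → min 9488.
Optimal order: (A·(B·(C·D))) with cost 9488.

9488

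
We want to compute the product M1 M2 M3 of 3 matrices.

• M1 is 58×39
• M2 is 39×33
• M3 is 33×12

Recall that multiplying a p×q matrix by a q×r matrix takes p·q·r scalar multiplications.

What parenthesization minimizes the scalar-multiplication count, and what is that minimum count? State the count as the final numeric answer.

(M1 (M2 M3)): cost 42588.
((M1 M2) M3): cost 97614.
Optimal: (M1 (M2 M3)) with cost 42588.

42588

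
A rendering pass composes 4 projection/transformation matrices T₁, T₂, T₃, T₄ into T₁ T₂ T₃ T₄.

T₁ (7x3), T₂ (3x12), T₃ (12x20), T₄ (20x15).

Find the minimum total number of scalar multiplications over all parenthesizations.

1935

Adjacent pairs: T₁T₂ = 7·3·12 = 252; T₂T₃ = 3·12·20 = 720; T₃T₄ = 12·20·15 = 3600.
Length 3: T₁..T₃: k=1: 0+720+7·3·20=1140; k=2: 252+0+7·12·20=1932 → min 1140 | T₂..T₄: k=2: 0+3600+3·12·15=4140; k=3: 720+0+3·20·15=1620 → min 1620.
Length 4: T₁..T₄: k=1: 0+1620+7·3·15=1935; k=2: 252+3600+7·12·15=5112; k=3: 1140+0+7·20·15=3240 → min 1935.
Optimal order: (T₁ ((T₂ T₃) T₄)) with cost 1935.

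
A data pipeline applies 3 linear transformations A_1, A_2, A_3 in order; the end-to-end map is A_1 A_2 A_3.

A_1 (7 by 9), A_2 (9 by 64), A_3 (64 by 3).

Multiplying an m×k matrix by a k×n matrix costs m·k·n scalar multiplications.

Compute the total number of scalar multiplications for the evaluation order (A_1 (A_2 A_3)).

(A_2 A_3): 9×64 by 64×3 → 9×3, cost 9·64·3 = 1728
(A_1 (A_2 A_3)): 7×9 by 9×3 → 7×3, cost 7·9·3 = 189; cumulative 1917
Total: 1917 scalar multiplications.

1917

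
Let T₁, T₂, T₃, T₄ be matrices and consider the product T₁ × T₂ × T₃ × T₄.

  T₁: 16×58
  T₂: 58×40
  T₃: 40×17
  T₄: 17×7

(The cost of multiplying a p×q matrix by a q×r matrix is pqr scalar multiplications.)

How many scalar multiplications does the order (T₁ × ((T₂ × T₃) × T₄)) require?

(T₂ × T₃): 58×40 by 40×17 → 58×17, cost 58·40·17 = 39440
((T₂ × T₃) × T₄): 58×17 by 17×7 → 58×7, cost 58·17·7 = 6902; cumulative 46342
(T₁ × ((T₂ × T₃) × T₄)): 16×58 by 58×7 → 16×7, cost 16·58·7 = 6496; cumulative 52838
Total: 52838 scalar multiplications.

52838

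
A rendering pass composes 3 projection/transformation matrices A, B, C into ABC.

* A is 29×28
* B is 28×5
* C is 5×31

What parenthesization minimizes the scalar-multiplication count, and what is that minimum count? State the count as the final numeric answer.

8555

(A(BC)): cost 29512.
((AB)C): cost 8555.
Optimal: ((AB)C) with cost 8555.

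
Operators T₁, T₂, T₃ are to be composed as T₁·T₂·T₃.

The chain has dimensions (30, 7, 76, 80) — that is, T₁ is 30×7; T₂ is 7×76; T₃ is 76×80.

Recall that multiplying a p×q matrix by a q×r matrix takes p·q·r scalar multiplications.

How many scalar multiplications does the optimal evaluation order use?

59360

Order (T₁·(T₂·T₃)): (T₂·T₃): 7×76 by 76×80 → 7×80, cost 7·76·80 = 42560; (T₁·(T₂·T₃)): 30×7 by 7×80 → 30×80, cost 30·7·80 = 16800; cumulative 59360. Total 59360.
Order ((T₁·T₂)·T₃): (T₁·T₂): 30×7 by 7×76 → 30×76, cost 30·7·76 = 15960; ((T₁·T₂)·T₃): 30×76 by 76×80 → 30×80, cost 30·76·80 = 182400; cumulative 198360. Total 198360.
Minimum: 59360.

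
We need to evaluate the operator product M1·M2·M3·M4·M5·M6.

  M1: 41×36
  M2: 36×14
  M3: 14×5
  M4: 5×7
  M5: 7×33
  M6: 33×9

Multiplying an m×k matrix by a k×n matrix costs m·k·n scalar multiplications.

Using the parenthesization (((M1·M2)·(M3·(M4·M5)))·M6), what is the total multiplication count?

(M1·M2): 41×36 by 36×14 → 41×14, cost 41·36·14 = 20664
(M4·M5): 5×7 by 7×33 → 5×33, cost 5·7·33 = 1155
(M3·(M4·M5)): 14×5 by 5×33 → 14×33, cost 14·5·33 = 2310; cumulative 3465
((M1·M2)·(M3·(M4·M5))): 41×14 by 14×33 → 41×33, cost 41·14·33 = 18942; cumulative 43071
(((M1·M2)·(M3·(M4·M5)))·M6): 41×33 by 33×9 → 41×9, cost 41·33·9 = 12177; cumulative 55248
Total: 55248 scalar multiplications.

55248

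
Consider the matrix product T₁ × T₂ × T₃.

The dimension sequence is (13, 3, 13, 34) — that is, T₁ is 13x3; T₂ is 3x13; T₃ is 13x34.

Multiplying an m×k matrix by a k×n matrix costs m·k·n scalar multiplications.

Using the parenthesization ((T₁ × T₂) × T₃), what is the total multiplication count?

6253

(T₁ × T₂): 13×3 by 3×13 → 13×13, cost 13·3·13 = 507
((T₁ × T₂) × T₃): 13×13 by 13×34 → 13×34, cost 13·13·34 = 5746; cumulative 6253
Total: 6253 scalar multiplications.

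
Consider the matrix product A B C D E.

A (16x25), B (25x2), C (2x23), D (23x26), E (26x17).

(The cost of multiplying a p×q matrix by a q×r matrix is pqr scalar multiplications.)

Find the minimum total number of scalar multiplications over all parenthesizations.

Adjacent pairs: AB = 16·25·2 = 800; BC = 25·2·23 = 1150; CD = 2·23·26 = 1196; DE = 23·26·17 = 10166.
Length 3: A..C: k=1: 0+1150+16·25·23=10350; k=2: 800+0+16·2·23=1536 → min 1536 | B..D: k=2: 0+1196+25·2·26=2496; k=3: 1150+0+25·23·26=16100 → min 2496 | C..E: k=3: 0+10166+2·23·17=10948; k=4: 1196+0+2·26·17=2080 → min 2080.
Length 4: A..D: k=1: 0+2496+16·25·26=12896; k=2: 800+1196+16·2·26=2828; k=3: 1536+0+16·23·26=11104 → min 2828 | B..E: k=2: 0+2080+25·2·17=2930; k=3: 1150+10166+25·23·17=21091; k=4: 2496+0+25·26·17=13546 → min 2930.
Length 5: A..E: k=1: 0+2930+16·25·17=9730; k=2: 800+2080+16·2·17=3424; k=3: 1536+10166+16·23·17=17958; k=4: 2828+0+16·26·17=9900 → min 3424.
Optimal order: ((A B) ((C D) E)) with cost 3424.

3424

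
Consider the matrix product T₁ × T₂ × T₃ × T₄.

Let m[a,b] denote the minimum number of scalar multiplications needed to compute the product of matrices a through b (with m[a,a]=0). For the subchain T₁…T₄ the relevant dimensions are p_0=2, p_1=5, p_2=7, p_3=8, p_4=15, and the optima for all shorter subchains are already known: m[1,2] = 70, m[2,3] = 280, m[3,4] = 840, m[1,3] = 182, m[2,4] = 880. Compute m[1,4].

m[1,4] = min over k∈[1,3] of m[1,k]+m[k+1,4]+p_{0}·p_k·p_{4}.
k=1: 0 + 880 + 2·5·15 = 1030; k=2: 70 + 840 + 2·7·15 = 1120; k=3: 182 + 0 + 2·8·15 = 422.
Minimum: 422 at k=3.

422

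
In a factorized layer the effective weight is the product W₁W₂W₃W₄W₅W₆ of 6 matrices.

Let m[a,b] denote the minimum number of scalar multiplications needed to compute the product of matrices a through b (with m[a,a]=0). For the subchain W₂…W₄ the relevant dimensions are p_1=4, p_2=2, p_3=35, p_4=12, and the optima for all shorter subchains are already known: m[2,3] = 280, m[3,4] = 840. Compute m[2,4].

m[2,4] = min over k∈[2,3] of m[2,k]+m[k+1,4]+p_{1}·p_k·p_{4}.
k=2: 0 + 840 + 4·2·12 = 936; k=3: 280 + 0 + 4·35·12 = 1960.
Minimum: 936 at k=2.

936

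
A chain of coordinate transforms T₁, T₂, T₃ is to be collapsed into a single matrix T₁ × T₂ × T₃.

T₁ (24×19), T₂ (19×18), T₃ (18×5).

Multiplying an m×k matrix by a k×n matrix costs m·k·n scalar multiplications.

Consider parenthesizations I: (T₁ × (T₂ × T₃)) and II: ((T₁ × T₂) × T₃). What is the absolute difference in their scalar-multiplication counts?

Order I = (T₁ × (T₂ × T₃)): (T₂ × T₃): 19×18 by 18×5 → 19×5, cost 19·18·5 = 1710; (T₁ × (T₂ × T₃)): 24×19 by 19×5 → 24×5, cost 24·19·5 = 2280; cumulative 3990. Total 3990.
Order II = ((T₁ × T₂) × T₃): (T₁ × T₂): 24×19 by 19×18 → 24×18, cost 24·19·18 = 8208; ((T₁ × T₂) × T₃): 24×18 by 18×5 → 24×5, cost 24·18·5 = 2160; cumulative 10368. Total 10368.
Difference: |3990 − 10368| = 6378.

6378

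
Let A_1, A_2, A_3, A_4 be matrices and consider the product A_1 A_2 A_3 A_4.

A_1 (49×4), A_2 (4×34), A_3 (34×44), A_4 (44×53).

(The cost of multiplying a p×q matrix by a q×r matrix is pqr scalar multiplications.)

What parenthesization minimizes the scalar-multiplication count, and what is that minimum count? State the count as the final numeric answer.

25700

Adjacent pairs: A_1A_2 = 49·4·34 = 6664; A_2A_3 = 4·34·44 = 5984; A_3A_4 = 34·44·53 = 79288.
Length 3: A_1..A_3: k=1: 0+5984+49·4·44=14608; k=2: 6664+0+49·34·44=79968 → min 14608 | A_2..A_4: k=2: 0+79288+4·34·53=86496; k=3: 5984+0+4·44·53=15312 → min 15312.
Length 4: A_1..A_4: k=1: 0+15312+49·4·53=25700; k=2: 6664+79288+49·34·53=174250; k=3: 14608+0+49·44·53=128876 → min 25700.
Optimal parenthesization: (A_1 ((A_2 A_3) A_4)) with cost 25700.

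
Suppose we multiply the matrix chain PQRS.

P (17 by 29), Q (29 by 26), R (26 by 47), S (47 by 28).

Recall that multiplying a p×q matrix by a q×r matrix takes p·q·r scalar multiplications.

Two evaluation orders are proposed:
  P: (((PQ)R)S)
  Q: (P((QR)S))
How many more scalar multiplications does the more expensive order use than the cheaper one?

31442

Order P = (((PQ)R)S): (PQ): 17×29 by 29×26 → 17×26, cost 17·29·26 = 12818; ((PQ)R): 17×26 by 26×47 → 17×47, cost 17·26·47 = 20774; cumulative 33592; (((PQ)R)S): 17×47 by 47×28 → 17×28, cost 17·47·28 = 22372; cumulative 55964. Total 55964.
Order Q = (P((QR)S)): (QR): 29×26 by 26×47 → 29×47, cost 29·26·47 = 35438; ((QR)S): 29×47 by 47×28 → 29×28, cost 29·47·28 = 38164; cumulative 73602; (P((QR)S)): 17×29 by 29×28 → 17×28, cost 17·29·28 = 13804; cumulative 87406. Total 87406.
Difference: |55964 − 87406| = 31442.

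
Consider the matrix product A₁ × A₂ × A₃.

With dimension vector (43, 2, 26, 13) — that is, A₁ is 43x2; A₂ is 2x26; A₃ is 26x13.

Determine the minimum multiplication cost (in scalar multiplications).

Order (A₁ × (A₂ × A₃)): (A₂ × A₃): 2×26 by 26×13 → 2×13, cost 2·26·13 = 676; (A₁ × (A₂ × A₃)): 43×2 by 2×13 → 43×13, cost 43·2·13 = 1118; cumulative 1794. Total 1794.
Order ((A₁ × A₂) × A₃): (A₁ × A₂): 43×2 by 2×26 → 43×26, cost 43·2·26 = 2236; ((A₁ × A₂) × A₃): 43×26 by 26×13 → 43×13, cost 43·26·13 = 14534; cumulative 16770. Total 16770.
Minimum: 1794.

1794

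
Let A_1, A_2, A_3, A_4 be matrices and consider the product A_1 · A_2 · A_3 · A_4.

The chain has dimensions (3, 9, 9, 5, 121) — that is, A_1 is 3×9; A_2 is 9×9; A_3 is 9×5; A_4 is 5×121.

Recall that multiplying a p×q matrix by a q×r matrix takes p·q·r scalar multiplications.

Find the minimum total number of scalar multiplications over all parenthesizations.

2193

Adjacent pairs: A_1A_2 = 3·9·9 = 243; A_2A_3 = 9·9·5 = 405; A_3A_4 = 9·5·121 = 5445.
Length 3: A_1..A_3: k=1: 0+405+3·9·5=540; k=2: 243+0+3·9·5=378 → min 378 | A_2..A_4: k=2: 0+5445+9·9·121=15246; k=3: 405+0+9·5·121=5850 → min 5850.
Length 4: A_1..A_4: k=1: 0+5850+3·9·121=9117; k=2: 243+5445+3·9·121=8955; k=3: 378+0+3·5·121=2193 → min 2193.
Optimal order: (((A_1 · A_2) · A_3) · A_4) with cost 2193.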